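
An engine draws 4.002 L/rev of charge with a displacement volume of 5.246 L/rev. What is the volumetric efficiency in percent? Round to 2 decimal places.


eta_v = (V_actual / V_disp) * 100
Ratio = 4.002 / 5.246 = 0.7629
eta_v = 0.7629 * 100 = 76.29%


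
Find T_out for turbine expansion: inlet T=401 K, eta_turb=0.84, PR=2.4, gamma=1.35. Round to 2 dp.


T_out = T_in * (1 - eta * (1 - PR^(-(gamma-1)/gamma)))
Exponent = -(1.35-1)/1.35 = -0.25925926
PR^exp = 2.4^(-0.25925926) = 0.79694200
Factor = 1 - 0.84*(1 - 0.79694200) = 0.82943128
T_out = 401 * 0.82943128 = 332.60 K


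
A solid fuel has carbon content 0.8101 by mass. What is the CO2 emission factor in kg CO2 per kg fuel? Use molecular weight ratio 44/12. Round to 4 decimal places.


EF = C_frac * (M_CO2 / M_C)
EF = 0.8101 * (44/12)
EF = 0.8101 * 3.666667 = 2.9704 kg_CO2/kg_fuel


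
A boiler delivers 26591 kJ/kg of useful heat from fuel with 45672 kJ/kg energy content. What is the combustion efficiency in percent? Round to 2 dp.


Efficiency = (Q_useful / Q_fuel) * 100
Efficiency = (26591 / 45672) * 100
Efficiency = 0.5822 * 100 = 58.22%


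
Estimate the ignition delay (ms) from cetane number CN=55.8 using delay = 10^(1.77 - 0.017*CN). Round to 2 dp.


delay = 10^(1.77 - 0.017*CN)
Exponent = 1.77 - 0.017*55.8 = 0.8214
delay = 10^0.8214 = 6.63 ms


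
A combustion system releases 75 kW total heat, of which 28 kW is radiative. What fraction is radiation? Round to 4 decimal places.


f_rad = Q_rad / Q_total
f_rad = 28 / 75 = 0.3733


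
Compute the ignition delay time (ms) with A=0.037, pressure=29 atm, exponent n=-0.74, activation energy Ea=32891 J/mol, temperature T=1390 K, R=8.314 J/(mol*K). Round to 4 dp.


tau = A * P^n * exp(Ea/(R*T))
P^n = 29^(-0.74) = 0.08276095
Ea/(R*T) = 32891/(8.314*1390) = 2.846114
exp(Ea/(R*T)) = 17.220728
tau = 0.037 * 0.08276095 * 17.220728 = 0.0527 ms


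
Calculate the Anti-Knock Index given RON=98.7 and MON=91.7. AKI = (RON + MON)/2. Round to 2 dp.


AKI = (RON + MON) / 2
AKI = (98.7 + 91.7) / 2
AKI = 190.4 / 2 = 95.20


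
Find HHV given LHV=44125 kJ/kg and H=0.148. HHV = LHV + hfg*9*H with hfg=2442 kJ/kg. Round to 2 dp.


HHV = LHV + hfg * 9 * H
Water addition = 2442 * 9 * 0.148 = 3252.744 kJ/kg
HHV = 44125 + 3252.744 = 47377.74 kJ/kg


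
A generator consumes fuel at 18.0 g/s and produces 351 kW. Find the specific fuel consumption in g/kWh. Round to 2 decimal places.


SFC = (mf / BP) * 3600
Rate = 18.0 / 351 = 0.051282 g/(s*kW)
SFC = 0.051282 * 3600 = 184.62 g/kWh


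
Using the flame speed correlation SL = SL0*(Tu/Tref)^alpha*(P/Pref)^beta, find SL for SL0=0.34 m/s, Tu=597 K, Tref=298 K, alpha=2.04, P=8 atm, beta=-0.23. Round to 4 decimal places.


SL = SL0 * (Tu/Tref)^alpha * (P/Pref)^beta
T ratio = 597/298 = 2.00335570
(T ratio)^alpha = 2.00335570^2.04 = 4.126544
(P/Pref)^beta = 8^(-0.23) = 0.619854
SL = 0.34 * 4.126544 * 0.619854 = 0.8697 m/s


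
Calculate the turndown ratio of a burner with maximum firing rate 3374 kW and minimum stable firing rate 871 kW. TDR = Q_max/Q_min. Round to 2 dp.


TDR = Q_max / Q_min
TDR = 3374 / 871 = 3.87


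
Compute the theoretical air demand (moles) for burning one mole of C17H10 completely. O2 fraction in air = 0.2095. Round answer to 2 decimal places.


Balanced combustion: C17H10 + 19.5 O2 -> 17 CO2 + 5 H2O
O2 needed = C + H/4 = 17 + 10/4 = 19.50 moles
Air moles = O2 / 0.2095 = 19.50 / 0.2095 = 93.08 moles air


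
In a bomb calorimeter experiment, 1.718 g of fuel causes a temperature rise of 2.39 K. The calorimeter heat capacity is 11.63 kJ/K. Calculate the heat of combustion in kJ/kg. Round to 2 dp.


Hc = C_cal * delta_T / m_fuel
Q_released = 11.63 * 2.39 = 27.7957 kJ
m_fuel = 1.718 g = 1.718/1000 kg = 0.001718 kg
Hc = 27.7957 / 0.001718 = 16179.10 kJ/kg


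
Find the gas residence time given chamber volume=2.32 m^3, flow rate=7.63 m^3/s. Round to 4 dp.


tau = V / Q_flow
tau = 2.32 / 7.63 = 0.3041 s


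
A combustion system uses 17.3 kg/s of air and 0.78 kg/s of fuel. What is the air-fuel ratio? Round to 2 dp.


AFR = m_air / m_fuel
AFR = 17.3 / 0.78 = 22.18


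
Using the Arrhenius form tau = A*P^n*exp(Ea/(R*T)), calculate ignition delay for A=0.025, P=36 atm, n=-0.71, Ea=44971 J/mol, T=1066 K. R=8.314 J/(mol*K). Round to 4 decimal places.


tau = A * P^n * exp(Ea/(R*T))
P^n = 36^(-0.71) = 0.07852812
Ea/(R*T) = 44971/(8.314*1066) = 5.074174
exp(Ea/(R*T)) = 159.840043
tau = 0.025 * 0.07852812 * 159.840043 = 0.3138 ms


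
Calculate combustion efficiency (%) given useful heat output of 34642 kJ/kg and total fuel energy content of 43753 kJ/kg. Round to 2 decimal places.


Efficiency = (Q_useful / Q_fuel) * 100
Efficiency = (34642 / 43753) * 100
Efficiency = 0.7918 * 100 = 79.18%


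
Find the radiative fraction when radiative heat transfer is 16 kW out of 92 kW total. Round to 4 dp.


f_rad = Q_rad / Q_total
f_rad = 16 / 92 = 0.1739


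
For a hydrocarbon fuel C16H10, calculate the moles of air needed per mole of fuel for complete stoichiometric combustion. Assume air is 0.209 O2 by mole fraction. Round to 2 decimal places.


Balanced combustion: C16H10 + 18.5 O2 -> 16 CO2 + 5 H2O
O2 needed = C + H/4 = 16 + 10/4 = 18.50 moles
Air moles = O2 / 0.209 = 18.50 / 0.209 = 88.52 moles air


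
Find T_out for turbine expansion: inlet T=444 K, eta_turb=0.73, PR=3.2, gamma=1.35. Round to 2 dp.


T_out = T_in * (1 - eta * (1 - PR^(-(gamma-1)/gamma)))
Exponent = -(1.35-1)/1.35 = -0.25925926
PR^exp = 3.2^(-0.25925926) = 0.73966521
Factor = 1 - 0.73*(1 - 0.73966521) = 0.80995560
T_out = 444 * 0.80995560 = 359.62 K


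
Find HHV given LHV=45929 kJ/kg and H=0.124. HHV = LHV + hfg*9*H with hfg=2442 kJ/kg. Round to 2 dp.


HHV = LHV + hfg * 9 * H
Water addition = 2442 * 9 * 0.124 = 2725.272 kJ/kg
HHV = 45929 + 2725.272 = 48654.27 kJ/kg


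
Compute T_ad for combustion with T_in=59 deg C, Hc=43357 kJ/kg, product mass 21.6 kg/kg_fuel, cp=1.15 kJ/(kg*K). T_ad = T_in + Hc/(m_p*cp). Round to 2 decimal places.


T_ad = T_in + Hc / (m_p * cp)
Denominator = 21.6 * 1.15 = 24.8400
Temperature rise = 43357 / 24.8400 = 1745.45 K
T_ad = 59 + 1745.45 = 1804.45 deg C


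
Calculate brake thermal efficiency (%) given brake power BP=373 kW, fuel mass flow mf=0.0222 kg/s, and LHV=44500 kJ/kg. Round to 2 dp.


eta_BTE = (BP / (mf * LHV)) * 100
Denominator = 0.0222 * 44500 = 987.9000 kW
eta_BTE = (373 / 987.9000) * 100 = 37.76%


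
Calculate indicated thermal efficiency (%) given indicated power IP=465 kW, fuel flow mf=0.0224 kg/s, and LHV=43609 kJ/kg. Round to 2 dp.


eta_ith = (IP / (mf * LHV)) * 100
Denominator = 0.0224 * 43609 = 976.8416 kW
eta_ith = (465 / 976.8416) * 100 = 47.60%


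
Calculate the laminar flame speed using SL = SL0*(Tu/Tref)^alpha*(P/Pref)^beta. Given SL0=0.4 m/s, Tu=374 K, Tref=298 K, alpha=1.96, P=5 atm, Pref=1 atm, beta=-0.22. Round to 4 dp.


SL = SL0 * (Tu/Tref)^alpha * (P/Pref)^beta
T ratio = 374/298 = 1.25503356
(T ratio)^alpha = 1.25503356^1.96 = 1.560862
(P/Pref)^beta = 5^(-0.22) = 0.701821
SL = 0.4 * 1.560862 * 0.701821 = 0.4382 m/s


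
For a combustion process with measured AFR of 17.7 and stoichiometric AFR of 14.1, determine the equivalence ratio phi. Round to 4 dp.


phi = AFR_stoich / AFR_actual
phi = 14.1 / 17.7 = 0.7966


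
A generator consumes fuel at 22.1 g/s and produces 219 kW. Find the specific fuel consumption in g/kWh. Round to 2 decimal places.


SFC = (mf / BP) * 3600
Rate = 22.1 / 219 = 0.100913 g/(s*kW)
SFC = 0.100913 * 3600 = 363.29 g/kWh


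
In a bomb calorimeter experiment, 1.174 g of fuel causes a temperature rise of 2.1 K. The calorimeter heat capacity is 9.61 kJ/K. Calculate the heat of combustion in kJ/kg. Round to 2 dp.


Hc = C_cal * delta_T / m_fuel
Q_released = 9.61 * 2.1 = 20.1810 kJ
m_fuel = 1.174 g = 1.174/1000 kg = 0.001174 kg
Hc = 20.1810 / 0.001174 = 17189.95 kJ/kg


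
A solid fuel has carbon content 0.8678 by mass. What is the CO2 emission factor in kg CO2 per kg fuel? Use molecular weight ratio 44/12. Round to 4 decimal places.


EF = C_frac * (M_CO2 / M_C)
EF = 0.8678 * (44/12)
EF = 0.8678 * 3.666667 = 3.1819 kg_CO2/kg_fuel


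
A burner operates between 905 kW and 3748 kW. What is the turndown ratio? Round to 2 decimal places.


TDR = Q_max / Q_min
TDR = 3748 / 905 = 4.14


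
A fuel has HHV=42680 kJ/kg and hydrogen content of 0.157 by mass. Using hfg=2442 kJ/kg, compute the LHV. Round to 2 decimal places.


LHV = HHV - hfg * 9 * H
Water correction = 2442 * 9 * 0.157 = 3450.546 kJ/kg
LHV = 42680 - 3450.546 = 39229.45 kJ/kg


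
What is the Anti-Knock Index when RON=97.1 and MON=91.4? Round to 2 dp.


AKI = (RON + MON) / 2
AKI = (97.1 + 91.4) / 2
AKI = 188.5 / 2 = 94.25


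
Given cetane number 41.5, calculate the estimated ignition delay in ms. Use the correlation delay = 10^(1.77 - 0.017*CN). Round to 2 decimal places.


delay = 10^(1.77 - 0.017*CN)
Exponent = 1.77 - 0.017*41.5 = 1.0645
delay = 10^1.0645 = 11.60 ms


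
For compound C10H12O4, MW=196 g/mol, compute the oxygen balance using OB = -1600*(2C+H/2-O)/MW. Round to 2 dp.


OB = -1600 * (2C + H/2 - O) / MW
Inner = 2*10 + 12/2 - 4 = 22.00
OB = -1600 * 22.00 / 196 = -179.59%


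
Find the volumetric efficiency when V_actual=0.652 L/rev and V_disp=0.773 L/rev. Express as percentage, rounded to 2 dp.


eta_v = (V_actual / V_disp) * 100
Ratio = 0.652 / 0.773 = 0.8435
eta_v = 0.8435 * 100 = 84.35%


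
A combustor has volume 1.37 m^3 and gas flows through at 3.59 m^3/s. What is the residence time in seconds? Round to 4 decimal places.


tau = V / Q_flow
tau = 1.37 / 3.59 = 0.3816 s


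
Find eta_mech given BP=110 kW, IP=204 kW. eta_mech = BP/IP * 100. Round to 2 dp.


eta_mech = (BP / IP) * 100
Ratio = 110 / 204 = 0.5392
eta_mech = 0.5392 * 100 = 53.92%


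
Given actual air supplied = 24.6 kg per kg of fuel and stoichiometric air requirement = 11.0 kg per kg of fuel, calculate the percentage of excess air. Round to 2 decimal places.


Excess air = actual - stoichiometric = 24.6 - 11.0 = 13.60 kg/kg fuel
Excess air % = (excess / stoich) * 100 = (13.60 / 11.0) * 100 = 123.64%


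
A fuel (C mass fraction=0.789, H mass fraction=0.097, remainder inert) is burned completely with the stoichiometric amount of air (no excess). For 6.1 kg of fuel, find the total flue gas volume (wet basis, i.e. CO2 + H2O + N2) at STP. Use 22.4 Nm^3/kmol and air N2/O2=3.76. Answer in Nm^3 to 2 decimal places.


Per kg fuel: CO2 = (C/12 kmol)*22.4 = (0.789/12)*22.4 = 1.47280 Nm^3
Per kg fuel: H2O = (H/2 kmol)*22.4 = (0.097/2)*22.4 = 1.08640 Nm^3
O2 needed per kg fuel = C/12 + H/4 = 0.789/12 + 0.097/4 = 0.09000000 kmol
Per kg fuel: N2 = O2*3.76*22.4 = 0.09000000*3.76*22.4 = 7.58016 Nm^3
Total per kg = 1.47280 + 1.08640 + 7.58016 = 10.13936 Nm^3
Total = 10.13936 * 6.1 = 61.85 Nm^3


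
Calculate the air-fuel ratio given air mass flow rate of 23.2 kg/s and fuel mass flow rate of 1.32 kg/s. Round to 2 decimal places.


AFR = m_air / m_fuel
AFR = 23.2 / 1.32 = 17.58


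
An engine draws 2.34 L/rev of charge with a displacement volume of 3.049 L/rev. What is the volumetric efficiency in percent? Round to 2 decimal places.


eta_v = (V_actual / V_disp) * 100
Ratio = 2.34 / 3.049 = 0.7675
eta_v = 0.7675 * 100 = 76.75%


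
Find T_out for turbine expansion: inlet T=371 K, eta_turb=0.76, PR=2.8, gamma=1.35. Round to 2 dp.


T_out = T_in * (1 - eta * (1 - PR^(-(gamma-1)/gamma)))
Exponent = -(1.35-1)/1.35 = -0.25925926
PR^exp = 2.8^(-0.25925926) = 0.76572026
Factor = 1 - 0.76*(1 - 0.76572026) = 0.82194740
T_out = 371 * 0.82194740 = 304.94 K


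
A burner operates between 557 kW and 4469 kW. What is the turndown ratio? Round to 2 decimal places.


TDR = Q_max / Q_min
TDR = 4469 / 557 = 8.02


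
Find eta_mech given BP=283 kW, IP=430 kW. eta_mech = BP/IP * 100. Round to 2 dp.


eta_mech = (BP / IP) * 100
Ratio = 283 / 430 = 0.6581
eta_mech = 0.6581 * 100 = 65.81%


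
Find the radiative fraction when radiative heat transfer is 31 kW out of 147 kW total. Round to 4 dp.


f_rad = Q_rad / Q_total
f_rad = 31 / 147 = 0.2109


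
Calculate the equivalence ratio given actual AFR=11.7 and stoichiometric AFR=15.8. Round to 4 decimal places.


phi = AFR_stoich / AFR_actual
phi = 15.8 / 11.7 = 1.3504


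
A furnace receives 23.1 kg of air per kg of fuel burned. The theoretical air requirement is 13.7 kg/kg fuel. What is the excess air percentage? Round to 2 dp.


Excess air = actual - stoichiometric = 23.1 - 13.7 = 9.40 kg/kg fuel
Excess air % = (excess / stoich) * 100 = (9.40 / 13.7) * 100 = 68.61%


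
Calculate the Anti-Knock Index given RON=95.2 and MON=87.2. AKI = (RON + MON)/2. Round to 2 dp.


AKI = (RON + MON) / 2
AKI = (95.2 + 87.2) / 2
AKI = 182.4 / 2 = 91.20


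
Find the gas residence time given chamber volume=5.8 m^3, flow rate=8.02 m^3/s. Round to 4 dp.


tau = V / Q_flow
tau = 5.8 / 8.02 = 0.7232 s


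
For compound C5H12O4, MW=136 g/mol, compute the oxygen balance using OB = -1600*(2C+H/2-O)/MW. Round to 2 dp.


OB = -1600 * (2C + H/2 - O) / MW
Inner = 2*5 + 12/2 - 4 = 12.00
OB = -1600 * 12.00 / 136 = -141.18%


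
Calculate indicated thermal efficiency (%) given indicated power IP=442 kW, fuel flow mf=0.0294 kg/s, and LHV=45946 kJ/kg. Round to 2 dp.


eta_ith = (IP / (mf * LHV)) * 100
Denominator = 0.0294 * 45946 = 1350.8124 kW
eta_ith = (442 / 1350.8124) * 100 = 32.72%


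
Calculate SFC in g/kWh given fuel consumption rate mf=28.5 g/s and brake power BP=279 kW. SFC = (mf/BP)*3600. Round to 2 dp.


SFC = (mf / BP) * 3600
Rate = 28.5 / 279 = 0.102151 g/(s*kW)
SFC = 0.102151 * 3600 = 367.74 g/kWh


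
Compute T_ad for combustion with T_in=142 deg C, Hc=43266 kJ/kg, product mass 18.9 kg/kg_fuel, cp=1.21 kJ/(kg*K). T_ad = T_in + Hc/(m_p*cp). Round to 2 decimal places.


T_ad = T_in + Hc / (m_p * cp)
Denominator = 18.9 * 1.21 = 22.8690
Temperature rise = 43266 / 22.8690 = 1891.91 K
T_ad = 142 + 1891.91 = 2033.91 deg C


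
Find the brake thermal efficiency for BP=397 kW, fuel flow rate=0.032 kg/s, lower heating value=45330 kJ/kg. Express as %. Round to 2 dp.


eta_BTE = (BP / (mf * LHV)) * 100
Denominator = 0.032 * 45330 = 1450.5600 kW
eta_BTE = (397 / 1450.5600) * 100 = 27.37%


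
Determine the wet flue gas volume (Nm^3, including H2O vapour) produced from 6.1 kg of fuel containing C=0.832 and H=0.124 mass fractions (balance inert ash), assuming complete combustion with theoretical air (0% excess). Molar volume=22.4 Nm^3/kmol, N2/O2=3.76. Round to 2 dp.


Per kg fuel: CO2 = (C/12 kmol)*22.4 = (0.832/12)*22.4 = 1.55307 Nm^3
Per kg fuel: H2O = (H/2 kmol)*22.4 = (0.124/2)*22.4 = 1.38880 Nm^3
O2 needed per kg fuel = C/12 + H/4 = 0.832/12 + 0.124/4 = 0.10033333 kmol
Per kg fuel: N2 = O2*3.76*22.4 = 0.10033333*3.76*22.4 = 8.45047 Nm^3
Total per kg = 1.55307 + 1.38880 + 8.45047 = 11.39234 Nm^3
Total = 11.39234 * 6.1 = 69.49 Nm^3


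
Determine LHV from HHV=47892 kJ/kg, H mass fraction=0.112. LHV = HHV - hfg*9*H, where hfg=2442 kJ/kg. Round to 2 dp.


LHV = HHV - hfg * 9 * H
Water correction = 2442 * 9 * 0.112 = 2461.536 kJ/kg
LHV = 47892 - 2461.536 = 45430.46 kJ/kg


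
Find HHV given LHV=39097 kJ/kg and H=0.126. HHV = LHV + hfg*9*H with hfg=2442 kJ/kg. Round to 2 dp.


HHV = LHV + hfg * 9 * H
Water addition = 2442 * 9 * 0.126 = 2769.228 kJ/kg
HHV = 39097 + 2769.228 = 41866.23 kJ/kg


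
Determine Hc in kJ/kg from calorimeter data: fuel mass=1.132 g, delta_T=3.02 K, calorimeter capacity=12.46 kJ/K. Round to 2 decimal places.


Hc = C_cal * delta_T / m_fuel
Q_released = 12.46 * 3.02 = 37.6292 kJ
m_fuel = 1.132 g = 1.132/1000 kg = 0.001132 kg
Hc = 37.6292 / 0.001132 = 33241.34 kJ/kg


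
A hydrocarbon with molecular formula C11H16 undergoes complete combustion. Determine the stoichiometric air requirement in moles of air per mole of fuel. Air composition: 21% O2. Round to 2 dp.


Balanced combustion: C11H16 + 15 O2 -> 11 CO2 + 8 H2O
O2 needed = C + H/4 = 11 + 16/4 = 15.00 moles
Air moles = O2 / 0.21 = 15.00 / 0.21 = 71.43 moles air


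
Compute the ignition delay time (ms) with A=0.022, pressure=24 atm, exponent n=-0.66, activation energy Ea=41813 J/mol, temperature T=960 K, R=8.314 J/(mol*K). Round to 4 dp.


tau = A * P^n * exp(Ea/(R*T))
P^n = 24^(-0.66) = 0.12276105
Ea/(R*T) = 41813/(8.314*960) = 5.238779
exp(Ea/(R*T)) = 188.439871
tau = 0.022 * 0.12276105 * 188.439871 = 0.5089 ms


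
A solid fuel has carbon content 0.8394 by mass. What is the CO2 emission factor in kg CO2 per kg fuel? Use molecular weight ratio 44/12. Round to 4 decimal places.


EF = C_frac * (M_CO2 / M_C)
EF = 0.8394 * (44/12)
EF = 0.8394 * 3.666667 = 3.0778 kg_CO2/kg_fuel


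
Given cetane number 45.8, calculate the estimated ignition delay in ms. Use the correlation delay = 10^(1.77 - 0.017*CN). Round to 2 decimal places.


delay = 10^(1.77 - 0.017*CN)
Exponent = 1.77 - 0.017*45.8 = 0.9914
delay = 10^0.9914 = 9.80 ms


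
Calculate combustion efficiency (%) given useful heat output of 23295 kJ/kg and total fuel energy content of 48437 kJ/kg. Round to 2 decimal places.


Efficiency = (Q_useful / Q_fuel) * 100
Efficiency = (23295 / 48437) * 100
Efficiency = 0.4809 * 100 = 48.09%


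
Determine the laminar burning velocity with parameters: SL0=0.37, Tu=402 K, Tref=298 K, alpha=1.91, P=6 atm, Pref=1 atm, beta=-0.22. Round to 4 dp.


SL = SL0 * (Tu/Tref)^alpha * (P/Pref)^beta
T ratio = 402/298 = 1.34899329
(T ratio)^alpha = 1.34899329^1.91 = 1.771408
(P/Pref)^beta = 6^(-0.22) = 0.674228
SL = 0.37 * 1.771408 * 0.674228 = 0.4419 m/s


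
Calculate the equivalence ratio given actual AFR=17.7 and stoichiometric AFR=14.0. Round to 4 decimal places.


phi = AFR_stoich / AFR_actual
phi = 14.0 / 17.7 = 0.7910


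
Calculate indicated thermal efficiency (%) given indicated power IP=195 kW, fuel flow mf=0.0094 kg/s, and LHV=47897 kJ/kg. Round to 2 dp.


eta_ith = (IP / (mf * LHV)) * 100
Denominator = 0.0094 * 47897 = 450.2318 kW
eta_ith = (195 / 450.2318) * 100 = 43.31%


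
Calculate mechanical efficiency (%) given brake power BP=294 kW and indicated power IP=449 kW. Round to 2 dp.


eta_mech = (BP / IP) * 100
Ratio = 294 / 449 = 0.6548
eta_mech = 0.6548 * 100 = 65.48%


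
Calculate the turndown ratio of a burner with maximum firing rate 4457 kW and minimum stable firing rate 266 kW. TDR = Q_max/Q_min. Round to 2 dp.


TDR = Q_max / Q_min
TDR = 4457 / 266 = 16.76


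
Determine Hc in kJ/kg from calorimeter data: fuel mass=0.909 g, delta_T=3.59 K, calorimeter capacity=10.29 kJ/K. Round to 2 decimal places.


Hc = C_cal * delta_T / m_fuel
Q_released = 10.29 * 3.59 = 36.9411 kJ
m_fuel = 0.909 g = 0.909/1000 kg = 0.000909 kg
Hc = 36.9411 / 0.000909 = 40639.27 kJ/kg


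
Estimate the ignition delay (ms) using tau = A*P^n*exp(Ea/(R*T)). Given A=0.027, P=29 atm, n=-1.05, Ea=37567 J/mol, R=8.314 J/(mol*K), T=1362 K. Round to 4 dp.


tau = A * P^n * exp(Ea/(R*T))
P^n = 29^(-1.05) = 0.02913950
Ea/(R*T) = 37567/(8.314*1362) = 3.317565
exp(Ea/(R*T)) = 27.593068
tau = 0.027 * 0.02913950 * 27.593068 = 0.0217 ms


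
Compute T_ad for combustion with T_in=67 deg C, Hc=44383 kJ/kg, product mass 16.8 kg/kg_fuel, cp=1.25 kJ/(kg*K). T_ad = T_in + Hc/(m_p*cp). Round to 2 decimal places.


T_ad = T_in + Hc / (m_p * cp)
Denominator = 16.8 * 1.25 = 21.0000
Temperature rise = 44383 / 21.0000 = 2113.48 K
T_ad = 67 + 2113.48 = 2180.48 deg C


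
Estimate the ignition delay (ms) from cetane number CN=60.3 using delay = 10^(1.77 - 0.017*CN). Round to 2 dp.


delay = 10^(1.77 - 0.017*CN)
Exponent = 1.77 - 0.017*60.3 = 0.7449
delay = 10^0.7449 = 5.56 ms


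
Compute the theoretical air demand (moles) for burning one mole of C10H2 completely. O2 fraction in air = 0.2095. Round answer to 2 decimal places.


Balanced combustion: C10H2 + 10.5 O2 -> 10 CO2 + 1 H2O
O2 needed = C + H/4 = 10 + 2/4 = 10.50 moles
Air moles = O2 / 0.2095 = 10.50 / 0.2095 = 50.12 moles air


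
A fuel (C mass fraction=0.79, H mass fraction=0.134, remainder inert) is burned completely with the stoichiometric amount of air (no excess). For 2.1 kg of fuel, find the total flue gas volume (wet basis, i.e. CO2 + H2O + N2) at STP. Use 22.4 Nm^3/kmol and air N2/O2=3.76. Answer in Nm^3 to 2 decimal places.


Per kg fuel: CO2 = (C/12 kmol)*22.4 = (0.79/12)*22.4 = 1.47467 Nm^3
Per kg fuel: H2O = (H/2 kmol)*22.4 = (0.134/2)*22.4 = 1.50080 Nm^3
O2 needed per kg fuel = C/12 + H/4 = 0.79/12 + 0.134/4 = 0.09933333 kmol
Per kg fuel: N2 = O2*3.76*22.4 = 0.09933333*3.76*22.4 = 8.36625 Nm^3
Total per kg = 1.47467 + 1.50080 + 8.36625 = 11.34172 Nm^3
Total = 11.34172 * 2.1 = 23.82 Nm^3


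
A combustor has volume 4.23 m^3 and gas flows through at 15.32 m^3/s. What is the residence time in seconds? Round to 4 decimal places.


tau = V / Q_flow
tau = 4.23 / 15.32 = 0.2761 s


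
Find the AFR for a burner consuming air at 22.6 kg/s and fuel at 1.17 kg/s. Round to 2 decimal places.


AFR = m_air / m_fuel
AFR = 22.6 / 1.17 = 19.32


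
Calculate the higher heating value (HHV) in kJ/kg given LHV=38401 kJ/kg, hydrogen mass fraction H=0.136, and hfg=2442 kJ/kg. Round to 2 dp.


HHV = LHV + hfg * 9 * H
Water addition = 2442 * 9 * 0.136 = 2989.008 kJ/kg
HHV = 38401 + 2989.008 = 41390.01 kJ/kg


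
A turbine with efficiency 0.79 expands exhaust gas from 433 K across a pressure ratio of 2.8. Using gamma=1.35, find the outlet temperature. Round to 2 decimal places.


T_out = T_in * (1 - eta * (1 - PR^(-(gamma-1)/gamma)))
Exponent = -(1.35-1)/1.35 = -0.25925926
PR^exp = 2.8^(-0.25925926) = 0.76572026
Factor = 1 - 0.79*(1 - 0.76572026) = 0.81491901
T_out = 433 * 0.81491901 = 352.86 K


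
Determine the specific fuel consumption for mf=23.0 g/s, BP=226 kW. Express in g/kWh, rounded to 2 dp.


SFC = (mf / BP) * 3600
Rate = 23.0 / 226 = 0.101770 g/(s*kW)
SFC = 0.101770 * 3600 = 366.37 g/kWh


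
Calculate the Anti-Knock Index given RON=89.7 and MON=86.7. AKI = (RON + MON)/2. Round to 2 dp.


AKI = (RON + MON) / 2
AKI = (89.7 + 86.7) / 2
AKI = 176.4 / 2 = 88.20


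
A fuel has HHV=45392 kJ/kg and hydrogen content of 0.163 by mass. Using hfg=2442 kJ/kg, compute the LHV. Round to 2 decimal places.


LHV = HHV - hfg * 9 * H
Water correction = 2442 * 9 * 0.163 = 3582.414 kJ/kg
LHV = 45392 - 3582.414 = 41809.59 kJ/kg


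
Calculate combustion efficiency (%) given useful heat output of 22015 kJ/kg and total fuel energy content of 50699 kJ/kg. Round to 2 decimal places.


Efficiency = (Q_useful / Q_fuel) * 100
Efficiency = (22015 / 50699) * 100
Efficiency = 0.4342 * 100 = 43.42%


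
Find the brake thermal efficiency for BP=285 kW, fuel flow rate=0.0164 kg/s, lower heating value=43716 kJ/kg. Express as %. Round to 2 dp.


eta_BTE = (BP / (mf * LHV)) * 100
Denominator = 0.0164 * 43716 = 716.9424 kW
eta_BTE = (285 / 716.9424) * 100 = 39.75%


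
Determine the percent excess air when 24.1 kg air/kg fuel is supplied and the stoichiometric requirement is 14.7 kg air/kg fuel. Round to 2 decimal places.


Excess air = actual - stoichiometric = 24.1 - 14.7 = 9.40 kg/kg fuel
Excess air % = (excess / stoich) * 100 = (9.40 / 14.7) * 100 = 63.95%


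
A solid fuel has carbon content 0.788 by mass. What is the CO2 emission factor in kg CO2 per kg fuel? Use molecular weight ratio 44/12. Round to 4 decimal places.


EF = C_frac * (M_CO2 / M_C)
EF = 0.788 * (44/12)
EF = 0.788 * 3.666667 = 2.8893 kg_CO2/kg_fuel


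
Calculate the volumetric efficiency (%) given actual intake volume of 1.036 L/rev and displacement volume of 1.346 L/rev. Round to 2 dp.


eta_v = (V_actual / V_disp) * 100
Ratio = 1.036 / 1.346 = 0.7697
eta_v = 0.7697 * 100 = 76.97%


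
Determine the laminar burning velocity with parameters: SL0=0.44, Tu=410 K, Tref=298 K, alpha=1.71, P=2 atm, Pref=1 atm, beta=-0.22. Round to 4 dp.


SL = SL0 * (Tu/Tref)^alpha * (P/Pref)^beta
T ratio = 410/298 = 1.37583893
(T ratio)^alpha = 1.37583893^1.71 = 1.725642
(P/Pref)^beta = 2^(-0.22) = 0.858565
SL = 0.44 * 1.725642 * 0.858565 = 0.6519 m/s


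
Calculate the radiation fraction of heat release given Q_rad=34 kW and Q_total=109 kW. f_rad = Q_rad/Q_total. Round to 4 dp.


f_rad = Q_rad / Q_total
f_rad = 34 / 109 = 0.3119


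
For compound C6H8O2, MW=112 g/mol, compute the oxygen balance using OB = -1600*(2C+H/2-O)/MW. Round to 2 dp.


OB = -1600 * (2C + H/2 - O) / MW
Inner = 2*6 + 8/2 - 2 = 14.00
OB = -1600 * 14.00 / 112 = -200.00%


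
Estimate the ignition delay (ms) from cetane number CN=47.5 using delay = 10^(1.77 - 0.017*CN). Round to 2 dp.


delay = 10^(1.77 - 0.017*CN)
Exponent = 1.77 - 0.017*47.5 = 0.9625
delay = 10^0.9625 = 9.17 ms


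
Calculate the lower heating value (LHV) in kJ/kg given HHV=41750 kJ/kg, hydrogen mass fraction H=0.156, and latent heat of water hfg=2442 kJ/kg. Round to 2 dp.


LHV = HHV - hfg * 9 * H
Water correction = 2442 * 9 * 0.156 = 3428.568 kJ/kg
LHV = 41750 - 3428.568 = 38321.43 kJ/kg


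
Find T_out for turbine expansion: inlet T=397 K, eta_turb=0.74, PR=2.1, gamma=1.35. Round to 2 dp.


T_out = T_in * (1 - eta * (1 - PR^(-(gamma-1)/gamma)))
Exponent = -(1.35-1)/1.35 = -0.25925926
PR^exp = 2.1^(-0.25925926) = 0.82501466
Factor = 1 - 0.74*(1 - 0.82501466) = 0.87051085
T_out = 397 * 0.87051085 = 345.59 K


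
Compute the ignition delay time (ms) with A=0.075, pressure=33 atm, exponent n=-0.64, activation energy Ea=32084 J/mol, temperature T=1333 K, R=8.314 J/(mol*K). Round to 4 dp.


tau = A * P^n * exp(Ea/(R*T))
P^n = 33^(-0.64) = 0.10669672
Ea/(R*T) = 32084/(8.314*1333) = 2.894998
exp(Ea/(R*T)) = 18.083474
tau = 0.075 * 0.10669672 * 18.083474 = 0.1447 ms


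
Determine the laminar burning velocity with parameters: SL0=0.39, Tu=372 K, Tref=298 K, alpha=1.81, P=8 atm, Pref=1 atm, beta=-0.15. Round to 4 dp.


SL = SL0 * (Tu/Tref)^alpha * (P/Pref)^beta
T ratio = 372/298 = 1.24832215
(T ratio)^alpha = 1.24832215^1.81 = 1.494002
(P/Pref)^beta = 8^(-0.15) = 0.732043
SL = 0.39 * 1.494002 * 0.732043 = 0.4265 m/s


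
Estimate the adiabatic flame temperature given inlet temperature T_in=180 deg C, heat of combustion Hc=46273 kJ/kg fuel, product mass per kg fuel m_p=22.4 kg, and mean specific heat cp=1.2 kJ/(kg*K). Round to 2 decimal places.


T_ad = T_in + Hc / (m_p * cp)
Denominator = 22.4 * 1.2 = 26.8800
Temperature rise = 46273 / 26.8800 = 1721.47 K
T_ad = 180 + 1721.47 = 1901.47 deg C


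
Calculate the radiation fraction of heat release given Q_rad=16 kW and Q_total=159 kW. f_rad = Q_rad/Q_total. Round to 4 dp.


f_rad = Q_rad / Q_total
f_rad = 16 / 159 = 0.1006


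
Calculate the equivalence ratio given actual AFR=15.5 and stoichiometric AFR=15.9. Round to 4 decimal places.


phi = AFR_stoich / AFR_actual
phi = 15.9 / 15.5 = 1.0258


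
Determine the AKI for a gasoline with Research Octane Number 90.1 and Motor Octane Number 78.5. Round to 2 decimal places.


AKI = (RON + MON) / 2
AKI = (90.1 + 78.5) / 2
AKI = 168.6 / 2 = 84.30


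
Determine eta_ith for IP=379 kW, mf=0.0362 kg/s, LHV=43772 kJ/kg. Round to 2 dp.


eta_ith = (IP / (mf * LHV)) * 100
Denominator = 0.0362 * 43772 = 1584.5464 kW
eta_ith = (379 / 1584.5464) * 100 = 23.92%


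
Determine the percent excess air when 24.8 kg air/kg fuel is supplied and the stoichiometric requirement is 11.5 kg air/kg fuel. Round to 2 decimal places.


Excess air = actual - stoichiometric = 24.8 - 11.5 = 13.30 kg/kg fuel
Excess air % = (excess / stoich) * 100 = (13.30 / 11.5) * 100 = 115.65%


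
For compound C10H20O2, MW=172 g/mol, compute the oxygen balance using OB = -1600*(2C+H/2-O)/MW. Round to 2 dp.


OB = -1600 * (2C + H/2 - O) / MW
Inner = 2*10 + 20/2 - 2 = 28.00
OB = -1600 * 28.00 / 172 = -260.47%


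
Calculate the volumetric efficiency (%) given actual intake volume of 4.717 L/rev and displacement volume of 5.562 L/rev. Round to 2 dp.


eta_v = (V_actual / V_disp) * 100
Ratio = 4.717 / 5.562 = 0.8481
eta_v = 0.8481 * 100 = 84.81%


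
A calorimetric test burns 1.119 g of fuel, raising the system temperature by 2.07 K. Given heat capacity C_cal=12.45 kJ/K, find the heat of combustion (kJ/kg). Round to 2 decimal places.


Hc = C_cal * delta_T / m_fuel
Q_released = 12.45 * 2.07 = 25.7715 kJ
m_fuel = 1.119 g = 1.119/1000 kg = 0.001119 kg
Hc = 25.7715 / 0.001119 = 23030.83 kJ/kg


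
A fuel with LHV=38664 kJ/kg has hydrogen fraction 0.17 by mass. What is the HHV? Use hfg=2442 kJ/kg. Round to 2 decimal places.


HHV = LHV + hfg * 9 * H
Water addition = 2442 * 9 * 0.17 = 3736.260 kJ/kg
HHV = 38664 + 3736.260 = 42400.26 kJ/kg


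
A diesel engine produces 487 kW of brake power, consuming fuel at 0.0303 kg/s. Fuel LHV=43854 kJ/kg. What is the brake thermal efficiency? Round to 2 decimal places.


eta_BTE = (BP / (mf * LHV)) * 100
Denominator = 0.0303 * 43854 = 1328.7762 kW
eta_BTE = (487 / 1328.7762) * 100 = 36.65%


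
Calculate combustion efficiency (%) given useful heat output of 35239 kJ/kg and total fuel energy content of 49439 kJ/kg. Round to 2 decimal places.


Efficiency = (Q_useful / Q_fuel) * 100
Efficiency = (35239 / 49439) * 100
Efficiency = 0.7128 * 100 = 71.28%


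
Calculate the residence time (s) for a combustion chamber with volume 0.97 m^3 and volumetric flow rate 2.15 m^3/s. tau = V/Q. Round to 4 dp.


tau = V / Q_flow
tau = 0.97 / 2.15 = 0.4512 s


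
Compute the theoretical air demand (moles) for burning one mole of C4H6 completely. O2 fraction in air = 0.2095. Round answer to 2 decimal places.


Balanced combustion: C4H6 + 5.5 O2 -> 4 CO2 + 3 H2O
O2 needed = C + H/4 = 4 + 6/4 = 5.50 moles
Air moles = O2 / 0.2095 = 5.50 / 0.2095 = 26.25 moles air


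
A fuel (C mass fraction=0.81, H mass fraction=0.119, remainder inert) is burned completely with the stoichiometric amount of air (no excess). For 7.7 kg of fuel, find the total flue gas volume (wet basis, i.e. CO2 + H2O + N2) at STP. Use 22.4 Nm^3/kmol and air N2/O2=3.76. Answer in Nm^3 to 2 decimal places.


Per kg fuel: CO2 = (C/12 kmol)*22.4 = (0.81/12)*22.4 = 1.51200 Nm^3
Per kg fuel: H2O = (H/2 kmol)*22.4 = (0.119/2)*22.4 = 1.33280 Nm^3
O2 needed per kg fuel = C/12 + H/4 = 0.81/12 + 0.119/4 = 0.09725000 kmol
Per kg fuel: N2 = O2*3.76*22.4 = 0.09725000*3.76*22.4 = 8.19078 Nm^3
Total per kg = 1.51200 + 1.33280 + 8.19078 = 11.03558 Nm^3
Total = 11.03558 * 7.7 = 84.97 Nm^3


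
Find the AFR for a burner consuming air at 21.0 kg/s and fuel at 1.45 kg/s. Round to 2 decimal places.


AFR = m_air / m_fuel
AFR = 21.0 / 1.45 = 14.48


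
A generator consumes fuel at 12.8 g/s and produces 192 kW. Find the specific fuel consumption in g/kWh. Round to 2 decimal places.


SFC = (mf / BP) * 3600
Rate = 12.8 / 192 = 0.066667 g/(s*kW)
SFC = 0.066667 * 3600 = 240.00 g/kWh


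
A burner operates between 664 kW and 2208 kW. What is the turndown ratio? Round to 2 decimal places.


TDR = Q_max / Q_min
TDR = 2208 / 664 = 3.33


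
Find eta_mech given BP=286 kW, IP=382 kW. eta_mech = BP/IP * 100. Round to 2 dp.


eta_mech = (BP / IP) * 100
Ratio = 286 / 382 = 0.7487
eta_mech = 0.7487 * 100 = 74.87%


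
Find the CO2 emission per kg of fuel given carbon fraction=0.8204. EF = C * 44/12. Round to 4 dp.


EF = C_frac * (M_CO2 / M_C)
EF = 0.8204 * (44/12)
EF = 0.8204 * 3.666667 = 3.0081 kg_CO2/kg_fuel


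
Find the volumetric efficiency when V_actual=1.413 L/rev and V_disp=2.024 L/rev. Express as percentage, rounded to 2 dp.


eta_v = (V_actual / V_disp) * 100
Ratio = 1.413 / 2.024 = 0.6981
eta_v = 0.6981 * 100 = 69.81%


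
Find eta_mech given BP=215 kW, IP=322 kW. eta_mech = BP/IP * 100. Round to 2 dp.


eta_mech = (BP / IP) * 100
Ratio = 215 / 322 = 0.6677
eta_mech = 0.6677 * 100 = 66.77%


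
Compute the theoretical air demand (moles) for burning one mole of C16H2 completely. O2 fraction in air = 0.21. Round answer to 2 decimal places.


Balanced combustion: C16H2 + 16.5 O2 -> 16 CO2 + 1 H2O
O2 needed = C + H/4 = 16 + 2/4 = 16.50 moles
Air moles = O2 / 0.21 = 16.50 / 0.21 = 78.57 moles air


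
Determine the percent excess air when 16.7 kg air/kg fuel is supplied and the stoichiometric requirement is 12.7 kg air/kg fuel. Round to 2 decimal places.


Excess air = actual - stoichiometric = 16.7 - 12.7 = 4.00 kg/kg fuel
Excess air % = (excess / stoich) * 100 = (4.00 / 12.7) * 100 = 31.50%


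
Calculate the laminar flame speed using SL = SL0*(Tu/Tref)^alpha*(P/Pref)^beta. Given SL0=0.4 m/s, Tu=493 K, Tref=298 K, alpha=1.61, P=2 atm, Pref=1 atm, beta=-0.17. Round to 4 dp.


SL = SL0 * (Tu/Tref)^alpha * (P/Pref)^beta
T ratio = 493/298 = 1.65436242
(T ratio)^alpha = 1.65436242^1.61 = 2.249031
(P/Pref)^beta = 2^(-0.17) = 0.888843
SL = 0.4 * 2.249031 * 0.888843 = 0.7996 m/s


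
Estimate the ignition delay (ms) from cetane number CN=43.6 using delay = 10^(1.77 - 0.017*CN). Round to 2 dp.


delay = 10^(1.77 - 0.017*CN)
Exponent = 1.77 - 0.017*43.6 = 1.0288
delay = 10^1.0288 = 10.69 ms


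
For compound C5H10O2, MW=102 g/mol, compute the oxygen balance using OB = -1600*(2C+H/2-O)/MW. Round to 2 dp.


OB = -1600 * (2C + H/2 - O) / MW
Inner = 2*5 + 10/2 - 2 = 13.00
OB = -1600 * 13.00 / 102 = -203.92%


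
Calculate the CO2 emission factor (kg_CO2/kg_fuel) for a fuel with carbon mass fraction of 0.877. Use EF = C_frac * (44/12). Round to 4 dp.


EF = C_frac * (M_CO2 / M_C)
EF = 0.877 * (44/12)
EF = 0.877 * 3.666667 = 3.2157 kg_CO2/kg_fuel


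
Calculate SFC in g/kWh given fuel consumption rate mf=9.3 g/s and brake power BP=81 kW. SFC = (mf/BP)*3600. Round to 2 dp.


SFC = (mf / BP) * 3600
Rate = 9.3 / 81 = 0.114815 g/(s*kW)
SFC = 0.114815 * 3600 = 413.33 g/kWh


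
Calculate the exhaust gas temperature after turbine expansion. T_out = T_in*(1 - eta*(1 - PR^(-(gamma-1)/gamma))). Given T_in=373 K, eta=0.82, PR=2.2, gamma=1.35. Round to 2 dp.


T_out = T_in * (1 - eta * (1 - PR^(-(gamma-1)/gamma)))
Exponent = -(1.35-1)/1.35 = -0.25925926
PR^exp = 2.2^(-0.25925926) = 0.81512413
Factor = 1 - 0.82*(1 - 0.81512413) = 0.84840179
T_out = 373 * 0.84840179 = 316.45 K


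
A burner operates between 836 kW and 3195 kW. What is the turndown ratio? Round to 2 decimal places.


TDR = Q_max / Q_min
TDR = 3195 / 836 = 3.82


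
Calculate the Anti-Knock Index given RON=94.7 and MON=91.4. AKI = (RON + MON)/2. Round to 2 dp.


AKI = (RON + MON) / 2
AKI = (94.7 + 91.4) / 2
AKI = 186.1 / 2 = 93.05


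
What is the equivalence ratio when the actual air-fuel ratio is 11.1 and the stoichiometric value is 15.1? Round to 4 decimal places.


phi = AFR_stoich / AFR_actual
phi = 15.1 / 11.1 = 1.3604


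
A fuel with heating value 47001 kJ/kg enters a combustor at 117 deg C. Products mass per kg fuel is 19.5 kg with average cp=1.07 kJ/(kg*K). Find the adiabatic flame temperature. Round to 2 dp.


T_ad = T_in + Hc / (m_p * cp)
Denominator = 19.5 * 1.07 = 20.8650
Temperature rise = 47001 / 20.8650 = 2252.62 K
T_ad = 117 + 2252.62 = 2369.62 deg C


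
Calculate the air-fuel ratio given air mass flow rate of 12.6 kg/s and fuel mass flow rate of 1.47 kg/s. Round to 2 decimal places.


AFR = m_air / m_fuel
AFR = 12.6 / 1.47 = 8.57


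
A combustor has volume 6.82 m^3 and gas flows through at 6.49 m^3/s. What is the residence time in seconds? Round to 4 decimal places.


tau = V / Q_flow
tau = 6.82 / 6.49 = 1.0508 s


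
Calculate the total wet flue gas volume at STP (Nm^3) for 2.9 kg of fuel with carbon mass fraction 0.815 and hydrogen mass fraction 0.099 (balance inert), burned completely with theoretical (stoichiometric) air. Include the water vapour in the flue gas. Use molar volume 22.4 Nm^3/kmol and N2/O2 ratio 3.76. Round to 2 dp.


Per kg fuel: CO2 = (C/12 kmol)*22.4 = (0.815/12)*22.4 = 1.52133 Nm^3
Per kg fuel: H2O = (H/2 kmol)*22.4 = (0.099/2)*22.4 = 1.10880 Nm^3
O2 needed per kg fuel = C/12 + H/4 = 0.815/12 + 0.099/4 = 0.09266667 kmol
Per kg fuel: N2 = O2*3.76*22.4 = 0.09266667*3.76*22.4 = 7.80476 Nm^3
Total per kg = 1.52133 + 1.10880 + 7.80476 = 10.43489 Nm^3
Total = 10.43489 * 2.9 = 30.26 Nm^3


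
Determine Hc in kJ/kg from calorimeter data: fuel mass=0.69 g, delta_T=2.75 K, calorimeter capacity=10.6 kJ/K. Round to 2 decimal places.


Hc = C_cal * delta_T / m_fuel
Q_released = 10.6 * 2.75 = 29.1500 kJ
m_fuel = 0.69 g = 0.69/1000 kg = 0.000690 kg
Hc = 29.1500 / 0.000690 = 42246.38 kJ/kg


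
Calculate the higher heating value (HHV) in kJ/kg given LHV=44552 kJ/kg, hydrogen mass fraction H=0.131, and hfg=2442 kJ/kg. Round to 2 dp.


HHV = LHV + hfg * 9 * H
Water addition = 2442 * 9 * 0.131 = 2879.118 kJ/kg
HHV = 44552 + 2879.118 = 47431.12 kJ/kg


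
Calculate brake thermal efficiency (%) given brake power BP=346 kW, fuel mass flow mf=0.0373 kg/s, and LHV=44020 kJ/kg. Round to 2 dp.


eta_BTE = (BP / (mf * LHV)) * 100
Denominator = 0.0373 * 44020 = 1641.9460 kW
eta_BTE = (346 / 1641.9460) * 100 = 21.07%


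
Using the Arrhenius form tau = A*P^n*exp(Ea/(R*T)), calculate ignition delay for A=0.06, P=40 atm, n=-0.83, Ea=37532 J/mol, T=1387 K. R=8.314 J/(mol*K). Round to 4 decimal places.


tau = A * P^n * exp(Ea/(R*T))
P^n = 40^(-0.83) = 0.04680478
Ea/(R*T) = 37532/(8.314*1387) = 3.254732
exp(Ea/(R*T)) = 25.912668
tau = 0.06 * 0.04680478 * 25.912668 = 0.0728 ms


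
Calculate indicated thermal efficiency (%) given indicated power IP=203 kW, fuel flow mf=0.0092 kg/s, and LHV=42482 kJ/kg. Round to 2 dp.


eta_ith = (IP / (mf * LHV)) * 100
Denominator = 0.0092 * 42482 = 390.8344 kW
eta_ith = (203 / 390.8344) * 100 = 51.94%


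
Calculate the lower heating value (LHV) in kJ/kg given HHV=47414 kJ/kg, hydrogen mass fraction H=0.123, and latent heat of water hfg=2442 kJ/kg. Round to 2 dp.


LHV = HHV - hfg * 9 * H
Water correction = 2442 * 9 * 0.123 = 2703.294 kJ/kg
LHV = 47414 - 2703.294 = 44710.71 kJ/kg


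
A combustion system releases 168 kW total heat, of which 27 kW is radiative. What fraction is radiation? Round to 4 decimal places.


f_rad = Q_rad / Q_total
f_rad = 27 / 168 = 0.1607


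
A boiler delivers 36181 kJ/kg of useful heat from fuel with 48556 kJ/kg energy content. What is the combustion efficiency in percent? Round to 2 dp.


Efficiency = (Q_useful / Q_fuel) * 100
Efficiency = (36181 / 48556) * 100
Efficiency = 0.7451 * 100 = 74.51%


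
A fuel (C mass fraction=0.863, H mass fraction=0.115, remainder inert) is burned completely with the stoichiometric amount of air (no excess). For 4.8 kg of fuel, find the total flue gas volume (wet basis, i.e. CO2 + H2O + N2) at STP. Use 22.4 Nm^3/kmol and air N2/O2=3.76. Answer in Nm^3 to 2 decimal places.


Per kg fuel: CO2 = (C/12 kmol)*22.4 = (0.863/12)*22.4 = 1.61093 Nm^3
Per kg fuel: H2O = (H/2 kmol)*22.4 = (0.115/2)*22.4 = 1.28800 Nm^3
O2 needed per kg fuel = C/12 + H/4 = 0.863/12 + 0.115/4 = 0.10066667 kmol
Per kg fuel: N2 = O2*3.76*22.4 = 0.10066667*3.76*22.4 = 8.47855 Nm^3
Total per kg = 1.61093 + 1.28800 + 8.47855 = 11.37748 Nm^3
Total = 11.37748 * 4.8 = 54.61 Nm^3


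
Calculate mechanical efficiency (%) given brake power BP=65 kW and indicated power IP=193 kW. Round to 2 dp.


eta_mech = (BP / IP) * 100
Ratio = 65 / 193 = 0.3368
eta_mech = 0.3368 * 100 = 33.68%


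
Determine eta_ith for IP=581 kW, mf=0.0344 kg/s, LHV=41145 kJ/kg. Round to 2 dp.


eta_ith = (IP / (mf * LHV)) * 100
Denominator = 0.0344 * 41145 = 1415.3880 kW
eta_ith = (581 / 1415.3880) * 100 = 41.05%


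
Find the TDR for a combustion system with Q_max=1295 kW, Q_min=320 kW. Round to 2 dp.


TDR = Q_max / Q_min
TDR = 1295 / 320 = 4.05


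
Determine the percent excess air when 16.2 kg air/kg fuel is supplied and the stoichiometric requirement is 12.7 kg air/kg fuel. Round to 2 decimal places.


Excess air = actual - stoichiometric = 16.2 - 12.7 = 3.50 kg/kg fuel
Excess air % = (excess / stoich) * 100 = (3.50 / 12.7) * 100 = 27.56%
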